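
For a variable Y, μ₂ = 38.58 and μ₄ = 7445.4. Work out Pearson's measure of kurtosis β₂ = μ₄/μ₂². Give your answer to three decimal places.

5.002

μ₂² = 38.58² = 1488.41640
μ₄/μ₂² = 7445.4 / 1488.41640 = 5.00223
β₂ ≈ 5.002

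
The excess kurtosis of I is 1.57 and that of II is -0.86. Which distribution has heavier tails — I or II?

I

Higher excess kurtosis ⇒ heavier tails relative to the normal distribution.
1.57 vs -0.86: the larger is 1.57, so I has heavier tails. (I is leptokurtic — heavier-than-normal tails; the other is platykurtic.)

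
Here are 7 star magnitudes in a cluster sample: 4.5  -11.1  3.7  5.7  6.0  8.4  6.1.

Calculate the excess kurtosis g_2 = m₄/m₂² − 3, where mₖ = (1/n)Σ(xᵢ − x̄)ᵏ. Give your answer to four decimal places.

1.7206

x̄ = 3.3286
Σ(xᵢ − x̄)² = 255.8543 ⇒ m₂ = 36.55061
Σ(xᵢ − x̄)⁴ = 44145.3816 ⇒ m₄ = 6306.48309
m₂² = 1335.94726
g_2 = m₄/m₂² − 3 = 4.72061 − 3 ≈ 1.7206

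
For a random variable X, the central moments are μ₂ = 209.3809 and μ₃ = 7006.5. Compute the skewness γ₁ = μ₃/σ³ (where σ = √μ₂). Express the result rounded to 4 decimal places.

2.3126

σ = √μ₂ = √209.3809 = 14.47000
σ³ = μ₂^(3/2) = 3029.74162
γ₁ = μ₃/σ³ = 7006.5 / 3029.74162 ≈ 2.3126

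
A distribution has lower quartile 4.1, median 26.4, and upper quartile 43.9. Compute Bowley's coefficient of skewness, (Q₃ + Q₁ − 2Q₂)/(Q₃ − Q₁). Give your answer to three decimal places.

-0.121

numerator: Q₃ + Q₁ − 2Q₂ = 43.9 + 4.1 − 2×26.4 = -4.8000
denominator: Q₃ − Q₁ = 43.9 − 4.1 = 39.8000
Bowley skewness = -4.8000 / 39.8000 ≈ -0.121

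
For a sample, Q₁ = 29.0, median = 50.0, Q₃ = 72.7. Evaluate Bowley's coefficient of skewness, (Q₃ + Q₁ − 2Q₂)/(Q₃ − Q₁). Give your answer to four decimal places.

numerator: Q₃ + Q₁ − 2Q₂ = 72.7 + 29.0 − 2×50.0 = 1.7000
denominator: Q₃ − Q₁ = 72.7 − 29.0 = 43.7000
Bowley skewness = 1.7000 / 43.7000 ≈ 0.0389

0.0389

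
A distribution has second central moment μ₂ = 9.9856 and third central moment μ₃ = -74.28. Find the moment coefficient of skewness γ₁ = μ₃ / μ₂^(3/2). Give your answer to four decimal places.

σ = √μ₂ = √9.9856 = 3.16000
σ³ = μ₂^(3/2) = 31.55450
γ₁ = μ₃/σ³ = -74.28 / 31.55450 ≈ -2.3540

-2.3540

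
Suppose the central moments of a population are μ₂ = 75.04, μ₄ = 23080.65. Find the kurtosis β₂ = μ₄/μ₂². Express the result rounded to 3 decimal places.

μ₂² = 75.04² = 5631.00160
μ₄/μ₂² = 23080.65 / 5631.00160 = 4.09885
β₂ ≈ 4.099

4.099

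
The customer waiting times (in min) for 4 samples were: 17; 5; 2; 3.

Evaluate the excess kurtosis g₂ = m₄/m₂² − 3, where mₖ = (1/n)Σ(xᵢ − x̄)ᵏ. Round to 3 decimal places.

-0.756

x̄ = 6.7500
Σ(xᵢ − x̄)² = 144.7500 ⇒ m₂ = 36.18750
Σ(xᵢ − x̄)⁴ = 11754.3281 ⇒ m₄ = 2938.58203
m₂² = 1309.53516
g₂ = m₄/m₂² − 3 = 2.24399 − 3 ≈ -0.756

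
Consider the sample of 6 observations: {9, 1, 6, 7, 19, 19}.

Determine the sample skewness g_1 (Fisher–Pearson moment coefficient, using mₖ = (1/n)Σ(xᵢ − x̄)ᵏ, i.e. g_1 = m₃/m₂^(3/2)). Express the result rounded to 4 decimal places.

0.2793

x̄ = (9 + 1 + 6 + 7 + 19 + 19) / 6 = 10.1667
deviations (xᵢ − x̄): -1.1667, -9.1667, -4.1667, -3.1667, 8.8333, 8.8333
Σ(xᵢ − x̄)² = 268.8333 ⇒ m₂ = 268.8333/6 = 44.80556
Σ(xᵢ − x̄)³ = 502.5556 ⇒ m₃ = 502.5556/6 = 83.75926
m₂^(3/2) = 44.80556^(1.5) = 299.91473
g_1 = m₃ / m₂^(3/2) = 83.75926 / 299.91473 ≈ 0.2793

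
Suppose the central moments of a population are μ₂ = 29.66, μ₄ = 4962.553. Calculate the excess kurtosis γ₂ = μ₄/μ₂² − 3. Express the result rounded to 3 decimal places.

2.641

μ₂² = 29.66² = 879.71560
μ₄/μ₂² = 4962.553 / 879.71560 = 5.64109
γ₂ = 5.64109 − 3 ≈ 2.641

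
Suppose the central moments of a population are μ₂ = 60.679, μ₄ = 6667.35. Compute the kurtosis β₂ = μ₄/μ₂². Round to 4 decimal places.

1.8108

μ₂² = 60.679² = 3681.94104
μ₄/μ₂² = 6667.35 / 3681.94104 = 1.81082
β₂ ≈ 1.8108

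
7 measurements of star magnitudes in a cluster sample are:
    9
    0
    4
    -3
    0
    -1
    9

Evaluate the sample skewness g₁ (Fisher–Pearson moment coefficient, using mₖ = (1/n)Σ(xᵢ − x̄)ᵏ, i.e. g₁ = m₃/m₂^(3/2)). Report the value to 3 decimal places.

0.442

x̄ = (9 + 0 + 4 - 3 + 0 - 1 + 9) / 7 = 2.5714
deviations (xᵢ − x̄): 6.4286, -2.5714, 1.4286, -5.5714, -2.5714, -3.5714, 6.4286
Σ(xᵢ − x̄)² = 141.7143 ⇒ m₂ = 141.7143/7 = 20.24490
Σ(xᵢ − x̄)³ = 281.7551 ⇒ m₃ = 281.7551/7 = 40.25073
m₂^(3/2) = 20.24490^(1.5) = 91.09056
g₁ = m₃ / m₂^(3/2) = 40.25073 / 91.09056 ≈ 0.442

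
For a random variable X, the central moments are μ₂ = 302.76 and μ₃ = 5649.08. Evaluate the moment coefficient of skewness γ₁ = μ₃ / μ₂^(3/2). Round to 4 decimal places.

σ = √μ₂ = √302.76 = 17.40000
σ³ = μ₂^(3/2) = 5268.02400
γ₁ = μ₃/σ³ = 5649.08 / 5268.02400 ≈ 1.0723

1.0723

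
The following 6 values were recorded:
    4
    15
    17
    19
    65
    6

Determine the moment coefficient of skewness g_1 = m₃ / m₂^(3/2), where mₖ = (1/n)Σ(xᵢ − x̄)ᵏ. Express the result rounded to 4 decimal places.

1.4958

x̄ = (4 + 15 + 17 + 19 + 65 + 6) / 6 = 21.0000
deviations (xᵢ − x̄): -17.0000, -6.0000, -4.0000, -2.0000, 44.0000, -15.0000
Σ(xᵢ − x̄)² = 2506.0000 ⇒ m₂ = 2506.0000/6 = 417.66667
Σ(xᵢ − x̄)³ = 76608.0000 ⇒ m₃ = 76608.0000/6 = 12768.00000
m₂^(3/2) = 417.66667^(1.5) = 8535.80970
g_1 = m₃ / m₂^(3/2) = 12768.00000 / 8535.80970 ≈ 1.4958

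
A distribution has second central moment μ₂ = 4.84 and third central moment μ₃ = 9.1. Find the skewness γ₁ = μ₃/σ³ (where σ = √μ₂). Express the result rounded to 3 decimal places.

0.855

σ = √μ₂ = √4.84 = 2.20000
σ³ = μ₂^(3/2) = 10.64800
γ₁ = μ₃/σ³ = 9.1 / 10.64800 ≈ 0.855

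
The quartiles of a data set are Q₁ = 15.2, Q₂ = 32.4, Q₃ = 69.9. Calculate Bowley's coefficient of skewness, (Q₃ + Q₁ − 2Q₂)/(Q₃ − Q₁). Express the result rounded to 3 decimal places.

numerator: Q₃ + Q₁ − 2Q₂ = 69.9 + 15.2 − 2×32.4 = 20.3000
denominator: Q₃ − Q₁ = 69.9 − 15.2 = 54.7000
Bowley skewness = 20.3000 / 54.7000 ≈ 0.371

0.371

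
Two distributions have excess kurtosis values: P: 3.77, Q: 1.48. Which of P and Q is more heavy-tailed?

P

Higher excess kurtosis ⇒ heavier tails relative to the normal distribution.
3.77 vs 1.48: the larger is 3.77, so P has heavier tails.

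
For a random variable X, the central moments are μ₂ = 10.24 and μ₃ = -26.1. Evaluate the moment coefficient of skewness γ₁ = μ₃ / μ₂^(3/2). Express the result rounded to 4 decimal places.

-0.7965

σ = √μ₂ = √10.24 = 3.20000
σ³ = μ₂^(3/2) = 32.76800
γ₁ = μ₃/σ³ = -26.1 / 32.76800 ≈ -0.7965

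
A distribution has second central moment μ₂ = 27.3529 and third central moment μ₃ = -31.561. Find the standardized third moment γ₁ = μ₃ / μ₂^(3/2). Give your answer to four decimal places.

σ = √μ₂ = √27.3529 = 5.23000
σ³ = μ₂^(3/2) = 143.05567
γ₁ = μ₃/σ³ = -31.561 / 143.05567 ≈ -0.2206

-0.2206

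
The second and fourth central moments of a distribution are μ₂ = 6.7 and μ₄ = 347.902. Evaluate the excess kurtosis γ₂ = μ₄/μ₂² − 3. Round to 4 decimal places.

4.7501

μ₂² = 6.7² = 44.89000
μ₄/μ₂² = 347.902 / 44.89000 = 7.75010
γ₂ = 7.75010 − 3 ≈ 4.7501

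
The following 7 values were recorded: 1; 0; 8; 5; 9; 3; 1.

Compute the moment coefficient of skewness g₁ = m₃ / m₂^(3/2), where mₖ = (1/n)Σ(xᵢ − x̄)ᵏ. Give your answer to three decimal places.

x̄ = (1 + 0 + 8 + 5 + 9 + 3 + 1) / 7 = 3.8571
deviations (xᵢ − x̄): -2.8571, -3.8571, 4.1429, 1.1429, 5.1429, -0.8571, -2.8571
Σ(xᵢ − x̄)² = 76.8571 ⇒ m₂ = 76.8571/7 = 10.97959
Σ(xᵢ − x̄)³ = 103.9592 ⇒ m₃ = 103.9592/7 = 14.85131
m₂^(3/2) = 10.97959^(1.5) = 36.38139
g₁ = m₃ / m₂^(3/2) = 14.85131 / 36.38139 ≈ 0.408

0.408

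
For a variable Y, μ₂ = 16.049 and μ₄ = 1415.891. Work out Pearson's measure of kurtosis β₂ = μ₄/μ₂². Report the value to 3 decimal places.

μ₂² = 16.049² = 257.57040
μ₄/μ₂² = 1415.891 / 257.57040 = 5.49710
β₂ ≈ 5.497

5.497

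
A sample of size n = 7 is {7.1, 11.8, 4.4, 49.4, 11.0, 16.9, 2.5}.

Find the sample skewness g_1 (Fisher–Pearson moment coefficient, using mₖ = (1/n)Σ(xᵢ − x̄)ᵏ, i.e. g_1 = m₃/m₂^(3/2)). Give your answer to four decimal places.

x̄ = (7.1 + 11.8 + 4.4 + 49.4 + 11.0 + 16.9 + 2.5) / 7 = 14.7286
deviations (xᵢ − x̄): -7.6286, -2.9286, -10.3286, 34.6714, -3.7286, 2.1714, -12.2286
Σ(xᵢ − x̄)² = 1543.7143 ⇒ m₂ = 1543.7143/7 = 220.53061
Σ(xᵢ − x̄)³ = 38237.6595 ⇒ m₃ = 38237.6595/7 = 5462.52278
m₂^(3/2) = 220.53061^(1.5) = 3274.93983
g_1 = m₃ / m₂^(3/2) = 5462.52278 / 3274.93983 ≈ 1.6680

1.6680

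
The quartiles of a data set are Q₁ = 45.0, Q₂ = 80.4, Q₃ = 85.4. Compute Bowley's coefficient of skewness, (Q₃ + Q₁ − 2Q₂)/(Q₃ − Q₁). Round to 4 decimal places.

-0.7525

numerator: Q₃ + Q₁ − 2Q₂ = 85.4 + 45.0 − 2×80.4 = -30.4000
denominator: Q₃ − Q₁ = 85.4 − 45.0 = 40.4000
Bowley skewness = -30.4000 / 40.4000 ≈ -0.7525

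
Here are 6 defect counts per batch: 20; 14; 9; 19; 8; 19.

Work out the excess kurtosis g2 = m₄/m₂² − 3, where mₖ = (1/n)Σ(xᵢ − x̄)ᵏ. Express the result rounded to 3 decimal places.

-1.631

x̄ = 14.8333
Σ(xᵢ − x̄)² = 142.8333 ⇒ m₂ = 23.80556
Σ(xᵢ − x̄)⁴ = 4654.1528 ⇒ m₄ = 775.69213
m₂² = 566.70448
g2 = m₄/m₂² − 3 = 1.36878 − 3 ≈ -1.631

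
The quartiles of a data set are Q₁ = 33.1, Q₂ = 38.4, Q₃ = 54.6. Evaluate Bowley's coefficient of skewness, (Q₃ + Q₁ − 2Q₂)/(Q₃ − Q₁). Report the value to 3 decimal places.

numerator: Q₃ + Q₁ − 2Q₂ = 54.6 + 33.1 − 2×38.4 = 10.9000
denominator: Q₃ − Q₁ = 54.6 − 33.1 = 21.5000
Bowley skewness = 10.9000 / 21.5000 ≈ 0.507

0.507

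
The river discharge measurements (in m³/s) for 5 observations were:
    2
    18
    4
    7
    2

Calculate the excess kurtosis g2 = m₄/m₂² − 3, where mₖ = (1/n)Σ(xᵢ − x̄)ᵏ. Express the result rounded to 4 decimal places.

x̄ = 6.6000
Σ(xᵢ − x̄)² = 179.2000 ⇒ m₂ = 35.84000
Σ(xᵢ − x̄)⁴ = 17830.8160 ⇒ m₄ = 3566.16320
m₂² = 1284.50560
g2 = m₄/m₂² − 3 = 2.77629 − 3 ≈ -0.2237

-0.2237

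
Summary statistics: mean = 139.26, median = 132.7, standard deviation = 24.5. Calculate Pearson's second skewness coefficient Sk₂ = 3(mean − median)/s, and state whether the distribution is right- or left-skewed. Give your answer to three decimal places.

Sk₂ = 3(139.26 − 132.7) / 24.5 = 3 × 6.5600 / 24.5
    = 19.6800 / 24.5 ≈ 0.803
Sk₂ > 0 ⇒ mean > median ⇒ right-skewed (positive skew).

0.803, right-skewed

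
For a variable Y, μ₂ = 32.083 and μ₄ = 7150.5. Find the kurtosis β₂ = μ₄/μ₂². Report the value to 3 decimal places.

μ₂² = 32.083² = 1029.31889
μ₄/μ₂² = 7150.5 / 1029.31889 = 6.94683
β₂ ≈ 6.947

6.947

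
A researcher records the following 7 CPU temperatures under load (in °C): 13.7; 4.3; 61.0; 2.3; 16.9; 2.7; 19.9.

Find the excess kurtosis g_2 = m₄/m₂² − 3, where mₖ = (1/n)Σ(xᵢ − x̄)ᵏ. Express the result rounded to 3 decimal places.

x̄ = 17.2571
Σ(xᵢ − x̄)² = 2536.7171 ⇒ m₂ = 362.38816
Σ(xᵢ − x̄)⁴ = 3784593.3233 ⇒ m₄ = 540656.18904
m₂² = 131325.18087
g_2 = m₄/m₂² − 3 = 4.11693 − 3 ≈ 1.117

1.117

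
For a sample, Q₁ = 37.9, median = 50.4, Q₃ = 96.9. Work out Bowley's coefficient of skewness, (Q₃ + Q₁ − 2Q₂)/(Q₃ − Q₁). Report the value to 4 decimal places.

0.5763

numerator: Q₃ + Q₁ − 2Q₂ = 96.9 + 37.9 − 2×50.4 = 34.0000
denominator: Q₃ − Q₁ = 96.9 − 37.9 = 59.0000
Bowley skewness = 34.0000 / 59.0000 ≈ 0.5763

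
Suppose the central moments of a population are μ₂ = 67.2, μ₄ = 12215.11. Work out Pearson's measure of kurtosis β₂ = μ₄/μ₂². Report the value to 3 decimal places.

2.705

μ₂² = 67.2² = 4515.84000
μ₄/μ₂² = 12215.11 / 4515.84000 = 2.70495
β₂ ≈ 2.705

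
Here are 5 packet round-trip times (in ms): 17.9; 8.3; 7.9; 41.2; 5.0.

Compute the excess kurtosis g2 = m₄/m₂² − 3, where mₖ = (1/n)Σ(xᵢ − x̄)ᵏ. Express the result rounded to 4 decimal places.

x̄ = 16.0600
Σ(xᵢ − x̄)² = 884.5320 ⇒ m₂ = 176.90640
Σ(xᵢ − x̄)⁴ = 422483.1017 ⇒ m₄ = 84496.62033
m₂² = 31295.87436
g2 = m₄/m₂² − 3 = 2.69993 − 3 ≈ -0.3001

-0.3001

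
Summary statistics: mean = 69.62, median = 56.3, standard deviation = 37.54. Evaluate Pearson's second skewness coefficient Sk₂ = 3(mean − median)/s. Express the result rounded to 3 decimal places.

1.064

Sk₂ = 3(69.62 − 56.3) / 37.54 = 3 × 13.3200 / 37.54
    = 39.9600 / 37.54 ≈ 1.064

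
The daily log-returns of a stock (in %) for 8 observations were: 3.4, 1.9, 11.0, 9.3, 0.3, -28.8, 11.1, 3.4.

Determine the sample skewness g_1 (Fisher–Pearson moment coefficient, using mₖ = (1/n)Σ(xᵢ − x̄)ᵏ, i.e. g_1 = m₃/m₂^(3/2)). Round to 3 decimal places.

-1.796

x̄ = (3.4 + 1.9 + 11.0 + 9.3 + 0.3 - 28.8 + 11.1 + 3.4) / 8 = 1.4500
deviations (xᵢ − x̄): 1.9500, 0.4500, 9.5500, 7.8500, -1.1500, -30.2500, 9.6500, 1.9500
Σ(xᵢ − x̄)² = 1170.1400 ⇒ m₂ = 1170.1400/8 = 146.26750
Σ(xᵢ − x̄)³ = -25413.8880 ⇒ m₃ = -25413.8880/8 = -3176.73600
m₂^(3/2) = 146.26750^(1.5) = 1768.97525
g_1 = m₃ / m₂^(3/2) = -3176.73600 / 1768.97525 ≈ -1.796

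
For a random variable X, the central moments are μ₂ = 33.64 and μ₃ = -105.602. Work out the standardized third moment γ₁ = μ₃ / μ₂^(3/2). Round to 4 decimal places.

σ = √μ₂ = √33.64 = 5.80000
σ³ = μ₂^(3/2) = 195.11200
γ₁ = μ₃/σ³ = -105.602 / 195.11200 ≈ -0.5412

-0.5412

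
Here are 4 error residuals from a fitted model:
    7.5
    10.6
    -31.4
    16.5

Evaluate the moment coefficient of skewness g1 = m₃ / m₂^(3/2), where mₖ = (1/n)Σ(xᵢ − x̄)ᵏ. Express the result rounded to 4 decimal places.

x̄ = (7.5 + 10.6 - 31.4 + 16.5) / 4 = 0.8000
deviations (xᵢ − x̄): 6.7000, 9.8000, -32.2000, 15.7000
Σ(xᵢ − x̄)² = 1424.2600 ⇒ m₂ = 1424.2600/4 = 356.06500
Σ(xᵢ − x̄)³ = -28274.4000 ⇒ m₃ = -28274.4000/4 = -7068.60000
m₂^(3/2) = 356.06500^(1.5) = 6718.83428
g1 = m₃ / m₂^(3/2) = -7068.60000 / 6718.83428 ≈ -1.0521

-1.0521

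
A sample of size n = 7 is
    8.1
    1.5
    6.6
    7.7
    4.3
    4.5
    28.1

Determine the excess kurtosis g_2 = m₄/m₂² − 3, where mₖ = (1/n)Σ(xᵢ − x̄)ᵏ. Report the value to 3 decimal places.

1.589

x̄ = 8.6857
Σ(xᵢ − x̄)² = 470.9686 ⇒ m₂ = 67.28122
Σ(xᵢ − x̄)⁴ = 145427.5623 ⇒ m₄ = 20775.36605
m₂² = 4526.76317
g_2 = m₄/m₂² − 3 = 4.58945 − 3 ≈ 1.589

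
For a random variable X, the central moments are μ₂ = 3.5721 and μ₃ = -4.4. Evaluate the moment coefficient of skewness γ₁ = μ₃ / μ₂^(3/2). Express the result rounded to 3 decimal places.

-0.652

σ = √μ₂ = √3.5721 = 1.89000
σ³ = μ₂^(3/2) = 6.75127
γ₁ = μ₃/σ³ = -4.4 / 6.75127 ≈ -0.652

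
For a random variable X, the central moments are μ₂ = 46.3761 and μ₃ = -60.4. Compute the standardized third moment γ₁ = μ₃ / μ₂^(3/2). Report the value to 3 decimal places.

-0.191

σ = √μ₂ = √46.3761 = 6.81000
σ³ = μ₂^(3/2) = 315.82124
γ₁ = μ₃/σ³ = -60.4 / 315.82124 ≈ -0.191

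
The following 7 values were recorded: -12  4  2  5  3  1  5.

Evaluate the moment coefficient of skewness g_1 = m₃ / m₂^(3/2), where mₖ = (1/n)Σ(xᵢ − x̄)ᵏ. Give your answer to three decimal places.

x̄ = (-12 + 4 + 2 + 5 + 3 + 1 + 5) / 7 = 1.1429
deviations (xᵢ − x̄): -13.1429, 2.8571, 0.8571, 3.8571, 1.8571, -0.1429, 3.8571
Σ(xᵢ − x̄)² = 214.8571 ⇒ m₂ = 214.8571/7 = 30.69388
Σ(xᵢ − x̄)³ = -2125.1020 ⇒ m₃ = -2125.1020/7 = -303.58601
m₂^(3/2) = 30.69388^(1.5) = 170.05039
g_1 = m₃ / m₂^(3/2) = -303.58601 / 170.05039 ≈ -1.785

-1.785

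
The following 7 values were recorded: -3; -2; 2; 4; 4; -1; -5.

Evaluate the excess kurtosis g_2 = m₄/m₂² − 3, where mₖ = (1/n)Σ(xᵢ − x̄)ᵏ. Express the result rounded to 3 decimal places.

-1.444

x̄ = -0.1429
Σ(xᵢ − x̄)² = 74.8571 ⇒ m₂ = 10.69388
Σ(xᵢ − x̄)⁴ = 1245.8892 ⇒ m₄ = 177.98417
m₂² = 114.35902
g_2 = m₄/m₂² − 3 = 1.55636 − 3 ≈ -1.444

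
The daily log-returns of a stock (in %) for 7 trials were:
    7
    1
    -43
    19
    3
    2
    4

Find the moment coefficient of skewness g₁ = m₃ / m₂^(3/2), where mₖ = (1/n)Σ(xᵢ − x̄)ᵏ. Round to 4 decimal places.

x̄ = (7 + 1 - 43 + 19 + 3 + 2 + 4) / 7 = -1.0000
deviations (xᵢ − x̄): 8.0000, 2.0000, -42.0000, 20.0000, 4.0000, 3.0000, 5.0000
Σ(xᵢ − x̄)² = 2282.0000 ⇒ m₂ = 2282.0000/7 = 326.00000
Σ(xᵢ − x̄)³ = -65352.0000 ⇒ m₃ = -65352.0000/7 = -9336.00000
m₂^(3/2) = 326.00000^(1.5) = 5886.08325
g₁ = m₃ / m₂^(3/2) = -9336.00000 / 5886.08325 ≈ -1.5861

-1.5861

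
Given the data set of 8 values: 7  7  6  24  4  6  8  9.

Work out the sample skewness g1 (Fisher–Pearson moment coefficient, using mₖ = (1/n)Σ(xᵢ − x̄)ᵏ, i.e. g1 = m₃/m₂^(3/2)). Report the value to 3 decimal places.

2.015

x̄ = (7 + 7 + 6 + 24 + 4 + 6 + 8 + 9) / 8 = 8.8750
deviations (xᵢ − x̄): -1.8750, -1.8750, -2.8750, 15.1250, -4.8750, -2.8750, -0.8750, 0.1250
Σ(xᵢ − x̄)² = 276.8750 ⇒ m₂ = 276.8750/8 = 34.60938
Σ(xᵢ − x̄)³ = 3282.8438 ⇒ m₃ = 3282.8438/8 = 410.35547
m₂^(3/2) = 34.60938^(1.5) = 203.60603
g1 = m₃ / m₂^(3/2) = 410.35547 / 203.60603 ≈ 2.015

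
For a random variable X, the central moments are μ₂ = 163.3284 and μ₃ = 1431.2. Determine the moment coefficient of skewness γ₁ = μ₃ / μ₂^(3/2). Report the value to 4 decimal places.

0.6857

σ = √μ₂ = √163.3284 = 12.78000
σ³ = μ₂^(3/2) = 2087.33695
γ₁ = μ₃/σ³ = 1431.2 / 2087.33695 ≈ 0.6857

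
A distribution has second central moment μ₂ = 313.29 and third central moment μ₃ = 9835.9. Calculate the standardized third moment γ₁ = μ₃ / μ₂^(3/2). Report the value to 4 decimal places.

σ = √μ₂ = √313.29 = 17.70000
σ³ = μ₂^(3/2) = 5545.23300
γ₁ = μ₃/σ³ = 9835.9 / 5545.23300 ≈ 1.7738

1.7738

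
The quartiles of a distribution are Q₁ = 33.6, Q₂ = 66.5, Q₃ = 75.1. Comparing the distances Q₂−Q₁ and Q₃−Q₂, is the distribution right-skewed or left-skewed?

left-skewed

Q₂ − Q₁ = 32.9;  Q₃ − Q₂ = 8.6
Q₂ − Q₁ > Q₃ − Q₂ ⇒ the lower half is more spread out ⇒ left-skewed.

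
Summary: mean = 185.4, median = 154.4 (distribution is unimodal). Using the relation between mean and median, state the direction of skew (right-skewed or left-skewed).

right-skewed

mean − median = 185.4 − 154.4 = 31.0
mean > median ⇒ the longer tail is on the right ⇒ right-skewed (positively skewed).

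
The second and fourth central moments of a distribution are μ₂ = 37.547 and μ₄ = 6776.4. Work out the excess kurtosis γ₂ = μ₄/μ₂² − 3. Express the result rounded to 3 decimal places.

1.807

μ₂² = 37.547² = 1409.77721
μ₄/μ₂² = 6776.4 / 1409.77721 = 4.80672
γ₂ = 4.80672 − 3 ≈ 1.807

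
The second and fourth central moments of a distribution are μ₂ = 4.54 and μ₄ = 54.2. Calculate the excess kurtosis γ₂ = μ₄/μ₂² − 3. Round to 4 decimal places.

μ₂² = 4.54² = 20.61160
μ₄/μ₂² = 54.2 / 20.61160 = 2.62959
γ₂ = 2.62959 − 3 ≈ -0.3704

-0.3704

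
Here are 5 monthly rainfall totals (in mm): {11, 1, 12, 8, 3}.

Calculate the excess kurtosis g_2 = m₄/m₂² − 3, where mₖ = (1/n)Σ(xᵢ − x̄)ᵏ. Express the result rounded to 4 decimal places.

x̄ = 7.0000
Σ(xᵢ − x̄)² = 94.0000 ⇒ m₂ = 18.80000
Σ(xᵢ − x̄)⁴ = 2434.0000 ⇒ m₄ = 486.80000
m₂² = 353.44000
g_2 = m₄/m₂² − 3 = 1.37732 − 3 ≈ -1.6227

-1.6227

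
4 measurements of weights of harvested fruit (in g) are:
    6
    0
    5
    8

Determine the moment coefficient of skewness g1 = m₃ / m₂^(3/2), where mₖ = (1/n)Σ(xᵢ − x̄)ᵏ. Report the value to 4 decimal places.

-0.6920

x̄ = (6 + 0 + 5 + 8) / 4 = 4.7500
deviations (xᵢ − x̄): 1.2500, -4.7500, 0.2500, 3.2500
Σ(xᵢ − x̄)² = 34.7500 ⇒ m₂ = 34.7500/4 = 8.68750
Σ(xᵢ − x̄)³ = -70.8750 ⇒ m₃ = -70.8750/4 = -17.71875
m₂^(3/2) = 8.68750^(1.5) = 25.60603
g1 = m₃ / m₂^(3/2) = -17.71875 / 25.60603 ≈ -0.6920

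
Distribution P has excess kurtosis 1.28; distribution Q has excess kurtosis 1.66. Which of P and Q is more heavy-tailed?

Q

Higher excess kurtosis ⇒ heavier tails relative to the normal distribution.
1.28 vs 1.66: the larger is 1.66, so Q has heavier tails.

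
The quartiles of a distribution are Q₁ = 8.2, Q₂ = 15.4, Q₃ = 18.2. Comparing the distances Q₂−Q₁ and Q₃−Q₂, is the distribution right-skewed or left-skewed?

left-skewed

Q₂ − Q₁ = 7.2;  Q₃ − Q₂ = 2.8
Q₂ − Q₁ > Q₃ − Q₂ ⇒ the lower half is more spread out ⇒ left-skewed.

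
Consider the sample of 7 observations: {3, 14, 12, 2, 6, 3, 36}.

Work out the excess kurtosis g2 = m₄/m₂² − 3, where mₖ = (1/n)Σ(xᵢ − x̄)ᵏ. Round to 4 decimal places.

0.8394

x̄ = 10.8571
Σ(xᵢ − x̄)² = 868.8571 ⇒ m₂ = 124.12245
Σ(xᵢ − x̄)⁴ = 414062.8280 ⇒ m₄ = 59151.83257
m₂² = 15406.38234
g2 = m₄/m₂² − 3 = 3.83944 − 3 ≈ 0.8394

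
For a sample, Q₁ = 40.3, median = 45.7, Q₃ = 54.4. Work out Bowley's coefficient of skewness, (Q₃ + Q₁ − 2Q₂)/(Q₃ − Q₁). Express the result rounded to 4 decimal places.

0.2340

numerator: Q₃ + Q₁ − 2Q₂ = 54.4 + 40.3 − 2×45.7 = 3.3000
denominator: Q₃ − Q₁ = 54.4 − 40.3 = 14.1000
Bowley skewness = 3.3000 / 14.1000 ≈ 0.2340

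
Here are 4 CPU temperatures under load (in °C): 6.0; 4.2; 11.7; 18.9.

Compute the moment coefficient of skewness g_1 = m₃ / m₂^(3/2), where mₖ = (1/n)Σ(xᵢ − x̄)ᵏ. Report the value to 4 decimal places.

x̄ = (6.0 + 4.2 + 11.7 + 18.9) / 4 = 10.2000
deviations (xᵢ − x̄): -4.2000, -6.0000, 1.5000, 8.7000
Σ(xᵢ − x̄)² = 131.5800 ⇒ m₂ = 131.5800/4 = 32.89500
Σ(xᵢ − x̄)³ = 371.7900 ⇒ m₃ = 371.7900/4 = 92.94750
m₂^(3/2) = 32.89500^(1.5) = 188.66652
g_1 = m₃ / m₂^(3/2) = 92.94750 / 188.66652 ≈ 0.4927

0.4927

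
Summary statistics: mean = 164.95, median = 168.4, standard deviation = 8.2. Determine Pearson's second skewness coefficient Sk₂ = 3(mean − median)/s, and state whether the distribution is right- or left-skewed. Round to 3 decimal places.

Sk₂ = 3(164.95 − 168.4) / 8.2 = 3 × -3.4500 / 8.2
    = -10.3500 / 8.2 ≈ -1.262
Sk₂ < 0 ⇒ mean < median ⇒ left-skewed (negative skew).

-1.262, left-skewed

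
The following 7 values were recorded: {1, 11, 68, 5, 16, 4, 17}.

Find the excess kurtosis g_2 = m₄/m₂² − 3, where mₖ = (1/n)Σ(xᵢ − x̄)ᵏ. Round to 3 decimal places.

x̄ = 17.4286
Σ(xᵢ − x̄)² = 3205.7143 ⇒ m₂ = 457.95918
Σ(xᵢ − x̄)⁴ = 6671585.1079 ⇒ m₄ = 953083.58684
m₂² = 209726.61391
g_2 = m₄/m₂² − 3 = 4.54441 − 3 ≈ 1.544

1.544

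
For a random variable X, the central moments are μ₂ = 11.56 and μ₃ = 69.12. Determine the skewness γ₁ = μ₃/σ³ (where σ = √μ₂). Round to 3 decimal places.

1.759

σ = √μ₂ = √11.56 = 3.40000
σ³ = μ₂^(3/2) = 39.30400
γ₁ = μ₃/σ³ = 69.12 / 39.30400 ≈ 1.759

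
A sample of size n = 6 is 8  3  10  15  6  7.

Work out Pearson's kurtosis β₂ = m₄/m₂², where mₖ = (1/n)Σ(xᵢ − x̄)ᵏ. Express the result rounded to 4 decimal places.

x̄ = 8.1667
Σ(xᵢ − x̄)² = 82.8333 ⇒ m₂ = 13.80556
Σ(xᵢ − x̄)⁴ = 2928.1528 ⇒ m₄ = 488.02546
m₂² = 190.59336
β₂ = m₄/m₂² = 488.02546 / 190.59336 ≈ 2.5606

2.5606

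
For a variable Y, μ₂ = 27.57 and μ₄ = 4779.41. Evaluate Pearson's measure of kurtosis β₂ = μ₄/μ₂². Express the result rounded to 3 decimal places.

6.288

μ₂² = 27.57² = 760.10490
μ₄/μ₂² = 4779.41 / 760.10490 = 6.28783
β₂ ≈ 6.288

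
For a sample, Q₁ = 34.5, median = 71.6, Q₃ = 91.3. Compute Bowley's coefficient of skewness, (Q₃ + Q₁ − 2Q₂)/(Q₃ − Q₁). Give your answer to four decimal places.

-0.3063

numerator: Q₃ + Q₁ − 2Q₂ = 91.3 + 34.5 − 2×71.6 = -17.4000
denominator: Q₃ − Q₁ = 91.3 − 34.5 = 56.8000
Bowley skewness = -17.4000 / 56.8000 ≈ -0.3063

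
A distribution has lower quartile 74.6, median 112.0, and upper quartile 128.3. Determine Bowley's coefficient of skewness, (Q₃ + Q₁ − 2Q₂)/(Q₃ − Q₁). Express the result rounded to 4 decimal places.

-0.3929

numerator: Q₃ + Q₁ − 2Q₂ = 128.3 + 74.6 − 2×112.0 = -21.1000
denominator: Q₃ − Q₁ = 128.3 − 74.6 = 53.7000
Bowley skewness = -21.1000 / 53.7000 ≈ -0.3929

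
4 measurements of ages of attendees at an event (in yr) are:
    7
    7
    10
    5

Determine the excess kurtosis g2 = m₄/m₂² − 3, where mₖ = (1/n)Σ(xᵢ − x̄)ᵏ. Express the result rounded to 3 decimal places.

x̄ = 7.2500
Σ(xᵢ − x̄)² = 12.7500 ⇒ m₂ = 3.18750
Σ(xᵢ − x̄)⁴ = 82.8281 ⇒ m₄ = 20.70703
m₂² = 10.16016
g2 = m₄/m₂² − 3 = 2.03806 − 3 ≈ -0.962

-0.962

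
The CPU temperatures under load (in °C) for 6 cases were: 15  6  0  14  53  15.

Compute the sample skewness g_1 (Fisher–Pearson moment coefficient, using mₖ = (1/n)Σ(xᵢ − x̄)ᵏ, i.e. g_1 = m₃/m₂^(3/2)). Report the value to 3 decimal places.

1.353

x̄ = (15 + 6 + 0 + 14 + 53 + 15) / 6 = 17.1667
deviations (xᵢ − x̄): -2.1667, -11.1667, -17.1667, -3.1667, 35.8333, -2.1667
Σ(xᵢ − x̄)² = 1722.8333 ⇒ m₂ = 1722.8333/6 = 287.13889
Σ(xᵢ − x̄)³ = 39507.5556 ⇒ m₃ = 39507.5556/6 = 6584.59259
m₂^(3/2) = 287.13889^(1.5) = 4865.61815
g_1 = m₃ / m₂^(3/2) = 6584.59259 / 4865.61815 ≈ 1.353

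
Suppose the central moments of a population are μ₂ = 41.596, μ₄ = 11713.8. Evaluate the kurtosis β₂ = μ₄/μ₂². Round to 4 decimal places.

μ₂² = 41.596² = 1730.22722
μ₄/μ₂² = 11713.8 / 1730.22722 = 6.77009
β₂ ≈ 6.7701

6.7701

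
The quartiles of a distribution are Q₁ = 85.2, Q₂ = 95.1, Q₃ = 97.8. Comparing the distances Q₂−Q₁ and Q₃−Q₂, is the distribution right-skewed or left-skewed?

Q₂ − Q₁ = 9.9;  Q₃ − Q₂ = 2.7
Q₂ − Q₁ > Q₃ − Q₂ ⇒ the lower half is more spread out ⇒ left-skewed.

left-skewed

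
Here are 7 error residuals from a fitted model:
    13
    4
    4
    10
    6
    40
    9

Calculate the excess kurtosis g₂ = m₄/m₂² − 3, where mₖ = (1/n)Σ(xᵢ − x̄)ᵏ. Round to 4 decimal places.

1.5519

x̄ = 12.2857
Σ(xᵢ − x̄)² = 961.4286 ⇒ m₂ = 137.34694
Σ(xᵢ − x̄)⁴ = 601081.0437 ⇒ m₄ = 85868.72053
m₂² = 18864.18159
g₂ = m₄/m₂² − 3 = 4.55195 − 3 ≈ 1.5519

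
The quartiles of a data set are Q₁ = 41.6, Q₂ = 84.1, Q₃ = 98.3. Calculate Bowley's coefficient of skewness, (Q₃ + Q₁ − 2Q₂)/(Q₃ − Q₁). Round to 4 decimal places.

numerator: Q₃ + Q₁ − 2Q₂ = 98.3 + 41.6 − 2×84.1 = -28.3000
denominator: Q₃ − Q₁ = 98.3 − 41.6 = 56.7000
Bowley skewness = -28.3000 / 56.7000 ≈ -0.4991

-0.4991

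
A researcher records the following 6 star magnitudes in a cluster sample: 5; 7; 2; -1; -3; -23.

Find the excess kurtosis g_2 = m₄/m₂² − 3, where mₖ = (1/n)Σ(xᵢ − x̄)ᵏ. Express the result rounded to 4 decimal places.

0.4330

x̄ = -2.1667
Σ(xᵢ − x̄)² = 588.8333 ⇒ m₂ = 98.13889
Σ(xᵢ − x̄)⁴ = 198382.4861 ⇒ m₄ = 33063.74769
m₂² = 9631.24151
g_2 = m₄/m₂² − 3 = 3.43297 − 3 ≈ 0.4330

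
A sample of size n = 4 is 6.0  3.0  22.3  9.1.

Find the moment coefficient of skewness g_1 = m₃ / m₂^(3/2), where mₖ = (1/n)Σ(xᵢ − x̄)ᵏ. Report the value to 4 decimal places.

x̄ = (6.0 + 3.0 + 22.3 + 9.1) / 4 = 10.1000
deviations (xᵢ − x̄): -4.1000, -7.1000, 12.2000, -1.0000
Σ(xᵢ − x̄)² = 217.0600 ⇒ m₂ = 217.0600/4 = 54.26500
Σ(xᵢ − x̄)³ = 1388.0160 ⇒ m₃ = 1388.0160/4 = 347.00400
m₂^(3/2) = 54.26500^(1.5) = 399.74194
g_1 = m₃ / m₂^(3/2) = 347.00400 / 399.74194 ≈ 0.8681

0.8681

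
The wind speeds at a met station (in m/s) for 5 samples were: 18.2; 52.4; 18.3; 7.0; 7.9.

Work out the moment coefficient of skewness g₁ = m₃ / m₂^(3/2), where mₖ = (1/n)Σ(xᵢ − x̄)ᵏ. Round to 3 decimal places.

x̄ = (18.2 + 52.4 + 18.3 + 7.0 + 7.9) / 5 = 20.7600
deviations (xᵢ − x̄): -2.5600, 31.6400, -2.4600, -13.7600, -12.8600
Σ(xᵢ − x̄)² = 1368.4120 ⇒ m₂ = 1368.4120/5 = 273.68240
Σ(xᵢ − x̄)³ = 26910.7438 ⇒ m₃ = 26910.7438/5 = 5382.14875
m₂^(3/2) = 273.68240^(1.5) = 4527.62349
g₁ = m₃ / m₂^(3/2) = 5382.14875 / 4527.62349 ≈ 1.189

1.189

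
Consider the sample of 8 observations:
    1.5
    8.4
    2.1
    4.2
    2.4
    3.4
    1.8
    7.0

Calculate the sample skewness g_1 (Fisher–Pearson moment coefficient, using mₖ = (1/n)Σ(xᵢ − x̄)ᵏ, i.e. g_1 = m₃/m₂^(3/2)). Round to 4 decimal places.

0.8694

x̄ = (1.5 + 8.4 + 2.1 + 4.2 + 2.4 + 3.4 + 1.8 + 7.0) / 8 = 3.8500
deviations (xᵢ − x̄): -2.3500, 4.5500, -1.7500, 0.3500, -1.4500, -0.4500, -2.0500, 3.1500
Σ(xᵢ − x̄)² = 45.8400 ⇒ m₂ = 45.8400/8 = 5.73000
Σ(xᵢ − x̄)³ = 95.4030 ⇒ m₃ = 95.4030/8 = 11.92538
m₂^(3/2) = 5.73000^(1.5) = 13.71614
g_1 = m₃ / m₂^(3/2) = 11.92538 / 13.71614 ≈ 0.8694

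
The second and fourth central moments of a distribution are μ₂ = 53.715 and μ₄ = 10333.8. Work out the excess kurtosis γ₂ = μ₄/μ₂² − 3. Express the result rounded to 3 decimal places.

0.582

μ₂² = 53.715² = 2885.30123
μ₄/μ₂² = 10333.8 / 2885.30123 = 3.58153
γ₂ = 3.58153 − 3 ≈ 0.582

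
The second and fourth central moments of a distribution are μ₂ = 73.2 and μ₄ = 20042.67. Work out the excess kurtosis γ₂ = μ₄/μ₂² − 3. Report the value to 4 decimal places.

0.7405

μ₂² = 73.2² = 5358.24000
μ₄/μ₂² = 20042.67 / 5358.24000 = 3.74053
γ₂ = 3.74053 − 3 ≈ 0.7405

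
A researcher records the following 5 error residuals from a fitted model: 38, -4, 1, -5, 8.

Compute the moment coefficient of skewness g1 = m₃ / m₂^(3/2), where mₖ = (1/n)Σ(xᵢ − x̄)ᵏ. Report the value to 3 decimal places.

1.210

x̄ = (38 - 4 + 1 - 5 + 8) / 5 = 7.6000
deviations (xᵢ − x̄): 30.4000, -11.6000, -6.6000, -12.6000, 0.4000
Σ(xᵢ − x̄)² = 1261.2000 ⇒ m₂ = 1261.2000/5 = 252.24000
Σ(xᵢ − x̄)³ = 24245.7600 ⇒ m₃ = 24245.7600/5 = 4849.15200
m₂^(3/2) = 252.24000^(1.5) = 4006.09217
g1 = m₃ / m₂^(3/2) = 4849.15200 / 4006.09217 ≈ 1.210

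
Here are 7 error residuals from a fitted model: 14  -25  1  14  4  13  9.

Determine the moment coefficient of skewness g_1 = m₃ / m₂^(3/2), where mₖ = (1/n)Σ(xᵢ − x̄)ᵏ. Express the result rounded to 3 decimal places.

x̄ = (14 - 25 + 1 + 14 + 4 + 13 + 9) / 7 = 4.2857
deviations (xᵢ − x̄): 9.7143, -29.2857, -3.2857, 9.7143, -0.2857, 8.7143, 4.7143
Σ(xᵢ − x̄)² = 1155.4286 ⇒ m₂ = 1155.4286/7 = 165.06122
Σ(xᵢ − x̄)³ = -22552.5306 ⇒ m₃ = -22552.5306/7 = -3221.79009
m₂^(3/2) = 165.06122^(1.5) = 2120.64315
g_1 = m₃ / m₂^(3/2) = -3221.79009 / 2120.64315 ≈ -1.519

-1.519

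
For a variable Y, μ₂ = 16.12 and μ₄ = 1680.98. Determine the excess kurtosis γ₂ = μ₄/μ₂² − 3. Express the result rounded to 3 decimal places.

3.469

μ₂² = 16.12² = 259.85440
μ₄/μ₂² = 1680.98 / 259.85440 = 6.46893
γ₂ = 6.46893 − 3 ≈ 3.469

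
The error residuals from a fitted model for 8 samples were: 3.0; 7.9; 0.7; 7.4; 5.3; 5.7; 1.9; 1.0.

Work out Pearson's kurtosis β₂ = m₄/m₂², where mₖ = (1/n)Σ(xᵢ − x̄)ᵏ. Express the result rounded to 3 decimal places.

x̄ = 4.1125
Σ(xᵢ − x̄)² = 56.5488 ⇒ m₂ = 7.06859
Σ(xᵢ − x̄)⁴ = 585.8834 ⇒ m₄ = 73.23542
m₂² = 49.96502
β₂ = m₄/m₂² = 73.23542 / 49.96502 ≈ 1.466

1.466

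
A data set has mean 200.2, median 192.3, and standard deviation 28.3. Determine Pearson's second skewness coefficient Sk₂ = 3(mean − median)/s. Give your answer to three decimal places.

Sk₂ = 3(200.2 − 192.3) / 28.3 = 3 × 7.9000 / 28.3
    = 23.7000 / 28.3 ≈ 0.837

0.837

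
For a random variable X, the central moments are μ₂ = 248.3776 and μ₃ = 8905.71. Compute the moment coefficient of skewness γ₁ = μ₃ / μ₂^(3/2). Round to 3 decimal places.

σ = √μ₂ = √248.3776 = 15.76000
σ³ = μ₂^(3/2) = 3914.43098
γ₁ = μ₃/σ³ = 8905.71 / 3914.43098 ≈ 2.275

2.275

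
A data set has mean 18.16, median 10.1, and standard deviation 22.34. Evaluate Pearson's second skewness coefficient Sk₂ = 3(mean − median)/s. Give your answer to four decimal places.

Sk₂ = 3(18.16 − 10.1) / 22.34 = 3 × 8.0600 / 22.34
    = 24.1800 / 22.34 ≈ 1.0824

1.0824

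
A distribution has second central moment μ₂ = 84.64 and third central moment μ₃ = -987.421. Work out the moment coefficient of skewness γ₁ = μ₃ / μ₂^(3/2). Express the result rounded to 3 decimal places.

-1.268

σ = √μ₂ = √84.64 = 9.20000
σ³ = μ₂^(3/2) = 778.68800
γ₁ = μ₃/σ³ = -987.421 / 778.68800 ≈ -1.268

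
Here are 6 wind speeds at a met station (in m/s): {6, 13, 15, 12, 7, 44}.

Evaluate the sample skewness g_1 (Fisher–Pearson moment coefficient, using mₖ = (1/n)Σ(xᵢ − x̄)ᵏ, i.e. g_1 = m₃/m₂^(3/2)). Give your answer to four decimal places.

1.5421

x̄ = (6 + 13 + 15 + 12 + 7 + 44) / 6 = 16.1667
deviations (xᵢ − x̄): -10.1667, -3.1667, -1.1667, -4.1667, -9.1667, 27.8333
Σ(xᵢ − x̄)² = 990.8333 ⇒ m₂ = 990.8333/6 = 165.13889
Σ(xᵢ − x̄)³ = 19635.5556 ⇒ m₃ = 19635.5556/6 = 3272.59259
m₂^(3/2) = 165.13889^(1.5) = 2122.14003
g_1 = m₃ / m₂^(3/2) = 3272.59259 / 2122.14003 ≈ 1.5421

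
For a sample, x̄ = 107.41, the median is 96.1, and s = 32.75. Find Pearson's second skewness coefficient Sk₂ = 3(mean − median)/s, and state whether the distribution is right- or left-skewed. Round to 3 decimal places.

Sk₂ = 3(107.41 − 96.1) / 32.75 = 3 × 11.3100 / 32.75
    = 33.9300 / 32.75 ≈ 1.036
Sk₂ > 0 ⇒ mean > median ⇒ right-skewed (positive skew).

1.036, right-skewed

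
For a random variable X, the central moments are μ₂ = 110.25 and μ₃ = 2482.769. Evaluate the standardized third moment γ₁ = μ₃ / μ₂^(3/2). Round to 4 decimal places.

2.1447

σ = √μ₂ = √110.25 = 10.50000
σ³ = μ₂^(3/2) = 1157.62500
γ₁ = μ₃/σ³ = 2482.769 / 1157.62500 ≈ 2.1447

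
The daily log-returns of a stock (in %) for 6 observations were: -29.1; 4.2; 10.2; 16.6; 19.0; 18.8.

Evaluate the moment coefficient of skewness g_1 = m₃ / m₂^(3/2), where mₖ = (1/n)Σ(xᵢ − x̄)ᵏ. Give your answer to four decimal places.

-1.4321

x̄ = (-29.1 + 4.2 + 10.2 + 16.6 + 19.0 + 18.8) / 6 = 6.6167
deviations (xᵢ − x̄): -35.7167, -2.4167, 3.5833, 9.9833, 12.3833, 12.1833
Σ(xᵢ − x̄)² = 1695.8083 ⇒ m₂ = 1695.8083/6 = 282.63472
Σ(xᵢ − x̄)³ = -40828.7794 ⇒ m₃ = -40828.7794/6 = -6804.79657
m₂^(3/2) = 282.63472^(1.5) = 4751.58248
g_1 = m₃ / m₂^(3/2) = -6804.79657 / 4751.58248 ≈ -1.4321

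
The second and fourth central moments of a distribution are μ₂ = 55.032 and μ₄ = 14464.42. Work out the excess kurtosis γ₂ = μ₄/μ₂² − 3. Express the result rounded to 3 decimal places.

1.776

μ₂² = 55.032² = 3028.52102
μ₄/μ₂² = 14464.42 / 3028.52102 = 4.77607
γ₂ = 4.77607 − 3 ≈ 1.776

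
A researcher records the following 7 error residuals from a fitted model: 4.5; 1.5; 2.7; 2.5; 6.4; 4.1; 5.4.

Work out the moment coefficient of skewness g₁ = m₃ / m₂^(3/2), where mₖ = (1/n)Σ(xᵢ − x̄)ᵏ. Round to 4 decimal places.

0.0854

x̄ = (4.5 + 1.5 + 2.7 + 2.5 + 6.4 + 4.1 + 5.4) / 7 = 3.8714
deviations (xᵢ − x̄): 0.6286, -2.3714, -1.1714, -1.3714, 2.5286, 0.2286, 1.5286
Σ(xᵢ − x̄)² = 18.0543 ⇒ m₂ = 18.0543/7 = 2.57918
Σ(xᵢ − x̄)³ = 2.4757 ⇒ m₃ = 2.4757/7 = 0.35367
m₂^(3/2) = 2.57918^(1.5) = 4.14213
g₁ = m₃ / m₂^(3/2) = 0.35367 / 4.14213 ≈ 0.0854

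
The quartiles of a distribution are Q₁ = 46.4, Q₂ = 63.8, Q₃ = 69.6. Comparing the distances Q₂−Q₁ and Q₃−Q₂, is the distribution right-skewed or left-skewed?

Q₂ − Q₁ = 17.4;  Q₃ − Q₂ = 5.8
Q₂ − Q₁ > Q₃ − Q₂ ⇒ the lower half is more spread out ⇒ left-skewed.

left-skewed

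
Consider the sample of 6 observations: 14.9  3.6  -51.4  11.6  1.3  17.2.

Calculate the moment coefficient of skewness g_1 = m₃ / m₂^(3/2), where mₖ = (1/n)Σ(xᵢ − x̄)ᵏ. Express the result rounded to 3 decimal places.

-1.560

x̄ = (14.9 + 3.6 - 51.4 + 11.6 + 1.3 + 17.2) / 6 = -0.4667
deviations (xᵢ − x̄): 15.3667, 4.0667, -50.9333, 12.0667, 1.7667, 17.6667
Σ(xᵢ − x̄)² = 3307.7133 ⇒ m₂ = 3307.7133/6 = 551.28556
Σ(xᵢ − x̄)³ = -121159.1896 ⇒ m₃ = -121159.1896/6 = -20193.19826
m₂^(3/2) = 551.28556^(1.5) = 12943.89318
g_1 = m₃ / m₂^(3/2) = -20193.19826 / 12943.89318 ≈ -1.560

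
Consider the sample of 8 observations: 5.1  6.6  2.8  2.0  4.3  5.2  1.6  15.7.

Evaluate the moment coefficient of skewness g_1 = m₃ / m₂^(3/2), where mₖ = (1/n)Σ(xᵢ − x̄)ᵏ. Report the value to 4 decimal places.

1.6379

x̄ = (5.1 + 6.6 + 2.8 + 2.0 + 4.3 + 5.2 + 1.6 + 15.7) / 8 = 5.4125
deviations (xᵢ − x̄): -0.3125, 1.1875, -2.6125, -3.4125, -1.1125, -0.2125, -3.8125, 10.2875
Σ(xᵢ − x̄)² = 141.6288 ⇒ m₂ = 141.6288/8 = 17.70359
Σ(xᵢ − x̄)³ = 976.0259 ⇒ m₃ = 976.0259/8 = 122.00324
m₂^(3/2) = 17.70359^(1.5) = 74.48900
g_1 = m₃ / m₂^(3/2) = 122.00324 / 74.48900 ≈ 1.6379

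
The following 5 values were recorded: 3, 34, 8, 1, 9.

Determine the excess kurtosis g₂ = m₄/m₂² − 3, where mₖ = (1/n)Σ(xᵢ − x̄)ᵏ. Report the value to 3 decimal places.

-0.050

x̄ = 11.0000
Σ(xᵢ − x̄)² = 706.0000 ⇒ m₂ = 141.20000
Σ(xᵢ − x̄)⁴ = 294034.0000 ⇒ m₄ = 58806.80000
m₂² = 19937.44000
g₂ = m₄/m₂² − 3 = 2.94957 − 3 ≈ -0.050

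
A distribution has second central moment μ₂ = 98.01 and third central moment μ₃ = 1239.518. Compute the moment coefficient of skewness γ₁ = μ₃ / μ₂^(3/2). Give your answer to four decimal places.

σ = √μ₂ = √98.01 = 9.90000
σ³ = μ₂^(3/2) = 970.29900
γ₁ = μ₃/σ³ = 1239.518 / 970.29900 ≈ 1.2775

1.2775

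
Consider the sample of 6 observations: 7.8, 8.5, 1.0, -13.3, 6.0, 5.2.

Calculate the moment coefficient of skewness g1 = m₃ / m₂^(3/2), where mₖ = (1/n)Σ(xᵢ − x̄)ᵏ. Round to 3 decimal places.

x̄ = (7.8 + 8.5 + 1.0 - 13.3 + 6.0 + 5.2) / 6 = 2.5333
deviations (xᵢ − x̄): 5.2667, 5.9667, -1.5333, -15.8333, 3.4667, 2.6667
Σ(xᵢ − x̄)² = 335.5133 ⇒ m₂ = 335.5133/6 = 55.91889
Σ(xᵢ − x̄)³ = -3553.8036 ⇒ m₃ = -3553.8036/6 = -592.30059
m₂^(3/2) = 55.91889^(1.5) = 418.15549
g1 = m₃ / m₂^(3/2) = -592.30059 / 418.15549 ≈ -1.416

-1.416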